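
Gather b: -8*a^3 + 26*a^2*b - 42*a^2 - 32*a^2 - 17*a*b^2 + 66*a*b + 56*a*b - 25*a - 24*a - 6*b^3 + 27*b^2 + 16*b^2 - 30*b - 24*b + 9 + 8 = -8*a^3 - 74*a^2 - 49*a - 6*b^3 + b^2*(43 - 17*a) + b*(26*a^2 + 122*a - 54) + 17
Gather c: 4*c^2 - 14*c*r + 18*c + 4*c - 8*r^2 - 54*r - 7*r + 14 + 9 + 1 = 4*c^2 + c*(22 - 14*r) - 8*r^2 - 61*r + 24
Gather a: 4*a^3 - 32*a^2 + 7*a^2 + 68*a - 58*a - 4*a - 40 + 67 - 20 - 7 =4*a^3 - 25*a^2 + 6*a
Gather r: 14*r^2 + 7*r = 14*r^2 + 7*r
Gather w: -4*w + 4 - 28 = -4*w - 24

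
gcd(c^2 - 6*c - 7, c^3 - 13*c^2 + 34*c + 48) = c + 1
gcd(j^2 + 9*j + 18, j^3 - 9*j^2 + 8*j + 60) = 1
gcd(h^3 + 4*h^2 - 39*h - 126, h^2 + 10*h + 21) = h^2 + 10*h + 21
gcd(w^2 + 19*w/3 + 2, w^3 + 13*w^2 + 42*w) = w + 6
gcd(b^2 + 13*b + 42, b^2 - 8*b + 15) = 1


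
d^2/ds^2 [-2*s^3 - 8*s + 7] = -12*s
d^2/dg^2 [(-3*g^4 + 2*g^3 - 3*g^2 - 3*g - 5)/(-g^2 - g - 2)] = 2*(3*g^6 + 9*g^5 + 27*g^4 + 50*g^3 + 57*g^2 - 27*g + 1)/(g^6 + 3*g^5 + 9*g^4 + 13*g^3 + 18*g^2 + 12*g + 8)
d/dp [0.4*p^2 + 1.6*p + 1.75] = 0.8*p + 1.6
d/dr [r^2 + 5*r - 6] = 2*r + 5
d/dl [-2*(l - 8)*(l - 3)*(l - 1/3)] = -6*l^2 + 136*l/3 - 166/3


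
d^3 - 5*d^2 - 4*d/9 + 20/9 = (d - 5)*(d - 2/3)*(d + 2/3)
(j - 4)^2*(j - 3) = j^3 - 11*j^2 + 40*j - 48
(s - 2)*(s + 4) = s^2 + 2*s - 8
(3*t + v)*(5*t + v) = 15*t^2 + 8*t*v + v^2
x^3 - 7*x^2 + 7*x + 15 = (x - 5)*(x - 3)*(x + 1)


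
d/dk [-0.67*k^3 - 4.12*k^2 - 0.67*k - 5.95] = -2.01*k^2 - 8.24*k - 0.67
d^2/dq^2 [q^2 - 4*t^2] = 2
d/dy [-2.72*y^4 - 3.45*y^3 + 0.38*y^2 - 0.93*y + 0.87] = -10.88*y^3 - 10.35*y^2 + 0.76*y - 0.93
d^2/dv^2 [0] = 0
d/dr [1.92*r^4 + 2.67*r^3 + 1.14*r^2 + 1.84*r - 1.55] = 7.68*r^3 + 8.01*r^2 + 2.28*r + 1.84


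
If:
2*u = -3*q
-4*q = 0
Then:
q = 0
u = 0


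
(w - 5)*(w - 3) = w^2 - 8*w + 15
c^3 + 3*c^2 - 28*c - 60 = (c - 5)*(c + 2)*(c + 6)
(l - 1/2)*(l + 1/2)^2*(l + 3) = l^4 + 7*l^3/2 + 5*l^2/4 - 7*l/8 - 3/8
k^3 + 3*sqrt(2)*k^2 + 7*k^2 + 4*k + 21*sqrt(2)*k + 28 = (k + 7)*(k + sqrt(2))*(k + 2*sqrt(2))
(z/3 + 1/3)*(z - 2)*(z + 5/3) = z^3/3 + 2*z^2/9 - 11*z/9 - 10/9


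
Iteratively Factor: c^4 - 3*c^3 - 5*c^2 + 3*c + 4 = (c - 4)*(c^3 + c^2 - c - 1) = (c - 4)*(c - 1)*(c^2 + 2*c + 1) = (c - 4)*(c - 1)*(c + 1)*(c + 1)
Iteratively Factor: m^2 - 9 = (m + 3)*(m - 3)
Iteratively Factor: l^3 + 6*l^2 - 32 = (l + 4)*(l^2 + 2*l - 8) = (l - 2)*(l + 4)*(l + 4)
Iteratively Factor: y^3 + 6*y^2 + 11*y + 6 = (y + 3)*(y^2 + 3*y + 2) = (y + 1)*(y + 3)*(y + 2)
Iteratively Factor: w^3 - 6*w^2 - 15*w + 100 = (w - 5)*(w^2 - w - 20) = (w - 5)*(w + 4)*(w - 5)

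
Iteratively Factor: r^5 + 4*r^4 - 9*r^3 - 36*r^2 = (r + 3)*(r^4 + r^3 - 12*r^2) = (r - 3)*(r + 3)*(r^3 + 4*r^2) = r*(r - 3)*(r + 3)*(r^2 + 4*r) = r*(r - 3)*(r + 3)*(r + 4)*(r)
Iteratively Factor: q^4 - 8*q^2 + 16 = (q - 2)*(q^3 + 2*q^2 - 4*q - 8) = (q - 2)*(q + 2)*(q^2 - 4) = (q - 2)^2*(q + 2)*(q + 2)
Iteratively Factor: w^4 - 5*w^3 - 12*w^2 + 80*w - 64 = (w - 4)*(w^3 - w^2 - 16*w + 16) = (w - 4)*(w + 4)*(w^2 - 5*w + 4) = (w - 4)*(w - 1)*(w + 4)*(w - 4)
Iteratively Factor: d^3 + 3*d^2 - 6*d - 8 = (d + 1)*(d^2 + 2*d - 8) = (d + 1)*(d + 4)*(d - 2)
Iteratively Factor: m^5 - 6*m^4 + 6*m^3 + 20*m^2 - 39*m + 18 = (m - 1)*(m^4 - 5*m^3 + m^2 + 21*m - 18) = (m - 3)*(m - 1)*(m^3 - 2*m^2 - 5*m + 6) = (m - 3)*(m - 1)^2*(m^2 - m - 6) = (m - 3)*(m - 1)^2*(m + 2)*(m - 3)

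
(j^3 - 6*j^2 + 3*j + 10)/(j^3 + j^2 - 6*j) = (j^2 - 4*j - 5)/(j*(j + 3))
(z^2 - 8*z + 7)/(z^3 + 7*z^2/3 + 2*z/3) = 3*(z^2 - 8*z + 7)/(z*(3*z^2 + 7*z + 2))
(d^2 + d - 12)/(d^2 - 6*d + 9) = (d + 4)/(d - 3)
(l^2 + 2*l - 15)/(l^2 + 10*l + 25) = (l - 3)/(l + 5)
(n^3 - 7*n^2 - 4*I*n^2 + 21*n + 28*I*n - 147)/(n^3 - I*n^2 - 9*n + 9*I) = (n^3 + n^2*(-7 - 4*I) + n*(21 + 28*I) - 147)/(n^3 - I*n^2 - 9*n + 9*I)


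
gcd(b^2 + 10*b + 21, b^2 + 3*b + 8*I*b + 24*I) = b + 3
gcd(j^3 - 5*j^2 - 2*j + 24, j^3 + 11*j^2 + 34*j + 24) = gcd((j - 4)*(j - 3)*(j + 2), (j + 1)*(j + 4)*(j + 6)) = 1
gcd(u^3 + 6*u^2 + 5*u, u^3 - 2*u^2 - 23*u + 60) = u + 5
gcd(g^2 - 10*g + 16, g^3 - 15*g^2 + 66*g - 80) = g^2 - 10*g + 16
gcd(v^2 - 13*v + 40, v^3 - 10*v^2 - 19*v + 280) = v - 8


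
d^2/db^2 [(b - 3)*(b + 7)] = 2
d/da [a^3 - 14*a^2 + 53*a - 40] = 3*a^2 - 28*a + 53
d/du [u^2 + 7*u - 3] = 2*u + 7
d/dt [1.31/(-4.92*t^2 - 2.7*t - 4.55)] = (12.8904*t + 3.537)/(4.92*t^2 + 2.7*t + 4.55)^2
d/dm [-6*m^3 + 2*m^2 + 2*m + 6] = -18*m^2 + 4*m + 2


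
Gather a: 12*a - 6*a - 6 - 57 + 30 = 6*a - 33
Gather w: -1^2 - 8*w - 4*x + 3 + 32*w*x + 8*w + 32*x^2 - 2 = 32*w*x + 32*x^2 - 4*x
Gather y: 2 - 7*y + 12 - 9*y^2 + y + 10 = -9*y^2 - 6*y + 24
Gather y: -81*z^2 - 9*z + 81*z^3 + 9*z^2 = 81*z^3 - 72*z^2 - 9*z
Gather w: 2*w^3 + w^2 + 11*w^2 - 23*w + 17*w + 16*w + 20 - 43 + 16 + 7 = 2*w^3 + 12*w^2 + 10*w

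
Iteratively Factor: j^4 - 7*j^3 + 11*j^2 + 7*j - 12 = (j - 3)*(j^3 - 4*j^2 - j + 4) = (j - 3)*(j + 1)*(j^2 - 5*j + 4) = (j - 4)*(j - 3)*(j + 1)*(j - 1)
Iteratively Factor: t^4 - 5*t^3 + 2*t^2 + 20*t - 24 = (t + 2)*(t^3 - 7*t^2 + 16*t - 12) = (t - 2)*(t + 2)*(t^2 - 5*t + 6) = (t - 3)*(t - 2)*(t + 2)*(t - 2)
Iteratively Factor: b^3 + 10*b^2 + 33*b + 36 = (b + 3)*(b^2 + 7*b + 12) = (b + 3)^2*(b + 4)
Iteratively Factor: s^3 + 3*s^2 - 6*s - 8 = (s - 2)*(s^2 + 5*s + 4) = (s - 2)*(s + 4)*(s + 1)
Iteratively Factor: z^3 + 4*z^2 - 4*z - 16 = (z - 2)*(z^2 + 6*z + 8) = (z - 2)*(z + 2)*(z + 4)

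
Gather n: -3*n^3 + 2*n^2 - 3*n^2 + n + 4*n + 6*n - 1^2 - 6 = -3*n^3 - n^2 + 11*n - 7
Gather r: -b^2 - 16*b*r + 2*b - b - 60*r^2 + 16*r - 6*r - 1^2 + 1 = -b^2 + b - 60*r^2 + r*(10 - 16*b)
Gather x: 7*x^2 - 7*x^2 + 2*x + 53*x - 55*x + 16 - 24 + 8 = 0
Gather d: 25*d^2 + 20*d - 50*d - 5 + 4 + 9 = 25*d^2 - 30*d + 8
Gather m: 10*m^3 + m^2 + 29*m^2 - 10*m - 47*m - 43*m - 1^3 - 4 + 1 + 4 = 10*m^3 + 30*m^2 - 100*m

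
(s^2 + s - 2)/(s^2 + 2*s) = (s - 1)/s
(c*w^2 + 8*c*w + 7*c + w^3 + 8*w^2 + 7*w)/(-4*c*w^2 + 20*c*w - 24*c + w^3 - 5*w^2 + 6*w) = (c*w^2 + 8*c*w + 7*c + w^3 + 8*w^2 + 7*w)/(-4*c*w^2 + 20*c*w - 24*c + w^3 - 5*w^2 + 6*w)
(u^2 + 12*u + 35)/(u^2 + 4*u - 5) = (u + 7)/(u - 1)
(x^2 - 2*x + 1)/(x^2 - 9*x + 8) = (x - 1)/(x - 8)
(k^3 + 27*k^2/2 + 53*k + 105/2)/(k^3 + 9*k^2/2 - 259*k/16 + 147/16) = 8*(2*k^2 + 13*k + 15)/(16*k^2 - 40*k + 21)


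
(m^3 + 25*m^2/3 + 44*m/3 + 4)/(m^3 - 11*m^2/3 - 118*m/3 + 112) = (3*m^2 + 7*m + 2)/(3*m^2 - 29*m + 56)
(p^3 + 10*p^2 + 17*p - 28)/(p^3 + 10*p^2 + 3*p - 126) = (p^2 + 3*p - 4)/(p^2 + 3*p - 18)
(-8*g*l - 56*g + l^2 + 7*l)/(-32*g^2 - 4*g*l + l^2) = (l + 7)/(4*g + l)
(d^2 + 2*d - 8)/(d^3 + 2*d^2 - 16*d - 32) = (d - 2)/(d^2 - 2*d - 8)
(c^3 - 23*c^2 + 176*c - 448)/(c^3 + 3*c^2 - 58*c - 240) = (c^2 - 15*c + 56)/(c^2 + 11*c + 30)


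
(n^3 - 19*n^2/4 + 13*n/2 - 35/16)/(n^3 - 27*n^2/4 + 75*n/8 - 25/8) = (8*n^2 - 34*n + 35)/(2*(4*n^2 - 25*n + 25))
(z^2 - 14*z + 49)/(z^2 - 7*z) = (z - 7)/z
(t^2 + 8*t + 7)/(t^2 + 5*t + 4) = (t + 7)/(t + 4)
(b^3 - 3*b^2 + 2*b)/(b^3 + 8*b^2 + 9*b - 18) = b*(b - 2)/(b^2 + 9*b + 18)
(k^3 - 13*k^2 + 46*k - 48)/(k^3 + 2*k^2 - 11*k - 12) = (k^2 - 10*k + 16)/(k^2 + 5*k + 4)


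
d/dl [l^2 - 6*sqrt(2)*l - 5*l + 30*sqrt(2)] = 2*l - 6*sqrt(2) - 5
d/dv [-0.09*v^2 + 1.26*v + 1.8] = 1.26 - 0.18*v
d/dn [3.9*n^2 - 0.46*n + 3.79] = 7.8*n - 0.46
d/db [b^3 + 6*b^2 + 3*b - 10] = 3*b^2 + 12*b + 3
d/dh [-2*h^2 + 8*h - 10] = 8 - 4*h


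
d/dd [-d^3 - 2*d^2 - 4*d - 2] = -3*d^2 - 4*d - 4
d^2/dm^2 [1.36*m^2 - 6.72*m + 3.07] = 2.72000000000000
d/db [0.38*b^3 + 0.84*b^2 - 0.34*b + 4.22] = 1.14*b^2 + 1.68*b - 0.34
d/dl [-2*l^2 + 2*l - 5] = 2 - 4*l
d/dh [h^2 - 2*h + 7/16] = 2*h - 2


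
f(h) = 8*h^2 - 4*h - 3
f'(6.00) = 92.00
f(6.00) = 261.00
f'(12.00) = 188.00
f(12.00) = 1101.00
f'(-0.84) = -17.44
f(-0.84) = 6.00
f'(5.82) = 89.12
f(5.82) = 244.70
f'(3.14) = 46.24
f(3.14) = 63.32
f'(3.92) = 58.72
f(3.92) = 104.25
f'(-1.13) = -22.08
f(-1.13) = 11.74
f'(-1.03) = -20.48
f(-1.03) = 9.61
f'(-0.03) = -4.48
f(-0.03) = -2.87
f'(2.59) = 37.44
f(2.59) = 40.30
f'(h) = 16*h - 4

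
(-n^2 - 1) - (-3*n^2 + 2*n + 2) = 2*n^2 - 2*n - 3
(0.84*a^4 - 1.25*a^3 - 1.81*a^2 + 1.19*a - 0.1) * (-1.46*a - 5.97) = -1.2264*a^5 - 3.1898*a^4 + 10.1051*a^3 + 9.0683*a^2 - 6.9583*a + 0.597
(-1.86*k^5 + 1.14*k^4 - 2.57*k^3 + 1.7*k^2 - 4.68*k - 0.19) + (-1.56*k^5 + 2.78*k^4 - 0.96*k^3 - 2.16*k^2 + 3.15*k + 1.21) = -3.42*k^5 + 3.92*k^4 - 3.53*k^3 - 0.46*k^2 - 1.53*k + 1.02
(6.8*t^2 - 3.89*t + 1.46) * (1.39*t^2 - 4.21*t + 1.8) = 9.452*t^4 - 34.0351*t^3 + 30.6463*t^2 - 13.1486*t + 2.628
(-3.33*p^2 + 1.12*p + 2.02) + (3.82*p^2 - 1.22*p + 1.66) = 0.49*p^2 - 0.0999999999999999*p + 3.68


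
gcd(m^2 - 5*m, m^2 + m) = m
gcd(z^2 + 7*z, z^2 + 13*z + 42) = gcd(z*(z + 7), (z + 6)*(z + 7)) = z + 7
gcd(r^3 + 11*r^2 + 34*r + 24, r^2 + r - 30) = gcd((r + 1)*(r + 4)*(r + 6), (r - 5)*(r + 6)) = r + 6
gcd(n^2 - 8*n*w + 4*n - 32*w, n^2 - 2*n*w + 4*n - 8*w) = n + 4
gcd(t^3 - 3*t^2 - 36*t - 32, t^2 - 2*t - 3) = t + 1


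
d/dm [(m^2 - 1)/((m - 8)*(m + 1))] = -7/(m^2 - 16*m + 64)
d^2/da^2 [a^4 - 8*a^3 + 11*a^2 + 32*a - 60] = 12*a^2 - 48*a + 22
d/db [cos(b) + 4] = -sin(b)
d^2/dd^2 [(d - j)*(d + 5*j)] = 2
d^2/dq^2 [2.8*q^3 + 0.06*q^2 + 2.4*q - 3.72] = 16.8*q + 0.12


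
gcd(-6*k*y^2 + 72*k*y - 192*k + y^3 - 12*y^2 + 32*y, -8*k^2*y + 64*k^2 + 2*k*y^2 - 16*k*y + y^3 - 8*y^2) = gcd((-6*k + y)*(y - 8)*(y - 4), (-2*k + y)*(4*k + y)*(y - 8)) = y - 8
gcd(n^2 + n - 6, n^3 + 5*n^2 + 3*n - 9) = n + 3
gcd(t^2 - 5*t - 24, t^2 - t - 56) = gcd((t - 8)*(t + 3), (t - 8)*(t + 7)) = t - 8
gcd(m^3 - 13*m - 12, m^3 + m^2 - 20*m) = m - 4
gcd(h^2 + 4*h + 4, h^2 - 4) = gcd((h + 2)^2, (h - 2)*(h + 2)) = h + 2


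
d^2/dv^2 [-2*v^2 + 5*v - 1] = -4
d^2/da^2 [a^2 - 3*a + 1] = 2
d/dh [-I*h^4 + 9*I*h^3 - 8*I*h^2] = I*h*(-4*h^2 + 27*h - 16)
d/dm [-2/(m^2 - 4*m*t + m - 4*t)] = 2*(2*m - 4*t + 1)/(m^2 - 4*m*t + m - 4*t)^2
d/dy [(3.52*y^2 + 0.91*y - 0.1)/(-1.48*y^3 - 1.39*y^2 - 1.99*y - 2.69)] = (5.2096*y^4 + 2.6936*y^3 - 6.1839*y^2 - 19.2156*y - 2.6469)/(2.1904*y^6 + 4.1144*y^5 + 7.8225*y^4 + 13.4946*y^3 + 11.4383*y^2 + 10.7062*y + 7.2361)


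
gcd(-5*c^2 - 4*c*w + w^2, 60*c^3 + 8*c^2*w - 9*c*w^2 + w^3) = -5*c + w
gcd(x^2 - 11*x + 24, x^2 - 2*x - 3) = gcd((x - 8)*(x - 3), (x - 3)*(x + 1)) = x - 3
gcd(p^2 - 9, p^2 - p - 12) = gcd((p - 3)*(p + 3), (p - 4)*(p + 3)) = p + 3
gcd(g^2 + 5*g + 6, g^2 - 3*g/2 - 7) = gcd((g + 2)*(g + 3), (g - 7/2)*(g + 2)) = g + 2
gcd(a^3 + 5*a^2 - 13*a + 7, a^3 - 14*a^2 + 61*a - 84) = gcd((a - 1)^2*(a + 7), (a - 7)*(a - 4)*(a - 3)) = 1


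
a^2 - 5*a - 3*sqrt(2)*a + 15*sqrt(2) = (a - 5)*(a - 3*sqrt(2))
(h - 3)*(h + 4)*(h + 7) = h^3 + 8*h^2 - 5*h - 84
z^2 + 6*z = z*(z + 6)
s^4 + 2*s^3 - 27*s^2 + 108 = (s - 3)^2*(s + 2)*(s + 6)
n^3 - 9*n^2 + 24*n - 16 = (n - 4)^2*(n - 1)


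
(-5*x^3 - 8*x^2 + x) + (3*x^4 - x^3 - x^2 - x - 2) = 3*x^4 - 6*x^3 - 9*x^2 - 2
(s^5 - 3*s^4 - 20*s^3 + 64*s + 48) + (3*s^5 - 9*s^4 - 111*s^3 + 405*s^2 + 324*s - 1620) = 4*s^5 - 12*s^4 - 131*s^3 + 405*s^2 + 388*s - 1572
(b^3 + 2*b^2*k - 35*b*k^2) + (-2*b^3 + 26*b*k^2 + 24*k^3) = -b^3 + 2*b^2*k - 9*b*k^2 + 24*k^3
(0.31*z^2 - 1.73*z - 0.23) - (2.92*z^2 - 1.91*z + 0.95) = -2.61*z^2 + 0.18*z - 1.18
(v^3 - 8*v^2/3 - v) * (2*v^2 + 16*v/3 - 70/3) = 2*v^5 - 356*v^3/9 + 512*v^2/9 + 70*v/3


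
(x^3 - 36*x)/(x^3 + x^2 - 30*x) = (x - 6)/(x - 5)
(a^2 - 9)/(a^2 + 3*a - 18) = (a + 3)/(a + 6)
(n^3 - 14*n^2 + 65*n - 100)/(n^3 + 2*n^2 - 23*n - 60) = (n^2 - 9*n + 20)/(n^2 + 7*n + 12)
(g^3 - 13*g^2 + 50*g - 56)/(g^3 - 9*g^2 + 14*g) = (g - 4)/g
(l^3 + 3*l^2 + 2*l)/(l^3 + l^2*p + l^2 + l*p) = (l + 2)/(l + p)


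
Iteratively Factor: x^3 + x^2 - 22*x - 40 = (x + 4)*(x^2 - 3*x - 10) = (x - 5)*(x + 4)*(x + 2)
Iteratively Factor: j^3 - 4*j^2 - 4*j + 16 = (j - 2)*(j^2 - 2*j - 8) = (j - 4)*(j - 2)*(j + 2)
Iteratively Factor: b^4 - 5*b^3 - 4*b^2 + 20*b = (b)*(b^3 - 5*b^2 - 4*b + 20) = b*(b + 2)*(b^2 - 7*b + 10) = b*(b - 2)*(b + 2)*(b - 5)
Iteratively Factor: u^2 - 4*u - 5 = (u - 5)*(u + 1)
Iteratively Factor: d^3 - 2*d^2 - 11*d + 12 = (d - 1)*(d^2 - d - 12) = (d - 1)*(d + 3)*(d - 4)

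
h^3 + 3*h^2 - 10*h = h*(h - 2)*(h + 5)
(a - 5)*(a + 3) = a^2 - 2*a - 15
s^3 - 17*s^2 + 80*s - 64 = (s - 8)^2*(s - 1)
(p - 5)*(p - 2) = p^2 - 7*p + 10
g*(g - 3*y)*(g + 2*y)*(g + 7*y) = g^4 + 6*g^3*y - 13*g^2*y^2 - 42*g*y^3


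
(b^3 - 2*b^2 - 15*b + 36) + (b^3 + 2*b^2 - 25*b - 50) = 2*b^3 - 40*b - 14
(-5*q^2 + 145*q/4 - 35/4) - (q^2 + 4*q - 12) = -6*q^2 + 129*q/4 + 13/4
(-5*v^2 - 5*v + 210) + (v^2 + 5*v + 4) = 214 - 4*v^2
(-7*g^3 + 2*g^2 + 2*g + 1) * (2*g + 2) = -14*g^4 - 10*g^3 + 8*g^2 + 6*g + 2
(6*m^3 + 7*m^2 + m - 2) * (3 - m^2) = -6*m^5 - 7*m^4 + 17*m^3 + 23*m^2 + 3*m - 6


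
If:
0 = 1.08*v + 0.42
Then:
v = -0.39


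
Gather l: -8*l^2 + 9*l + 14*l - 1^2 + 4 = -8*l^2 + 23*l + 3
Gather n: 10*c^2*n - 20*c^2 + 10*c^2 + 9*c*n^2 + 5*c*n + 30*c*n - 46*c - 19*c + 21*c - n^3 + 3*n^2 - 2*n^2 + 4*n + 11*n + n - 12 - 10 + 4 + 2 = -10*c^2 - 44*c - n^3 + n^2*(9*c + 1) + n*(10*c^2 + 35*c + 16) - 16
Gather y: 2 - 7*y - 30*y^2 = -30*y^2 - 7*y + 2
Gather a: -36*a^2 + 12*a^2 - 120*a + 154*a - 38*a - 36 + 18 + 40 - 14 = -24*a^2 - 4*a + 8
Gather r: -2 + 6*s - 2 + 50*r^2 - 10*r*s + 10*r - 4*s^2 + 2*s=50*r^2 + r*(10 - 10*s) - 4*s^2 + 8*s - 4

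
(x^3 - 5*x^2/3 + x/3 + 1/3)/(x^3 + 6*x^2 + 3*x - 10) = (3*x^2 - 2*x - 1)/(3*(x^2 + 7*x + 10))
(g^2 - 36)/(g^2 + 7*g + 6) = (g - 6)/(g + 1)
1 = 1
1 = 1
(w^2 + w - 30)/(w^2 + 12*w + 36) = (w - 5)/(w + 6)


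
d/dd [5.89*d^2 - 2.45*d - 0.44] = 11.78*d - 2.45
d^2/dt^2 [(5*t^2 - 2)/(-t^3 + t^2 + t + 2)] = 2*(-5*t^6 - 3*t^4 - 81*t^3 + 30*t^2 + 18*t - 22)/(t^9 - 3*t^8 - t^6 + 12*t^5 + 3*t^4 - t^3 - 18*t^2 - 12*t - 8)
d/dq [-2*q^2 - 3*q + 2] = -4*q - 3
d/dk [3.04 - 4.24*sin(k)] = -4.24*cos(k)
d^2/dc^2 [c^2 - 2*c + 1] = 2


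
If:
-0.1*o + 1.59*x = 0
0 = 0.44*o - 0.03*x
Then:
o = 0.00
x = 0.00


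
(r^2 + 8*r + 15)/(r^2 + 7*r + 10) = (r + 3)/(r + 2)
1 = 1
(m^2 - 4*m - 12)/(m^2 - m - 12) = (-m^2 + 4*m + 12)/(-m^2 + m + 12)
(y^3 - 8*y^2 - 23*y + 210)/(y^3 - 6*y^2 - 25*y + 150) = (y - 7)/(y - 5)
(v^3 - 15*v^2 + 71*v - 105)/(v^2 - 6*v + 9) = (v^2 - 12*v + 35)/(v - 3)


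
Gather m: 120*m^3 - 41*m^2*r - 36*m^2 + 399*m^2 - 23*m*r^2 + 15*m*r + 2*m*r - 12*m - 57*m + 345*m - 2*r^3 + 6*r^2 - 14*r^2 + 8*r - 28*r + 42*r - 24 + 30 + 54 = 120*m^3 + m^2*(363 - 41*r) + m*(-23*r^2 + 17*r + 276) - 2*r^3 - 8*r^2 + 22*r + 60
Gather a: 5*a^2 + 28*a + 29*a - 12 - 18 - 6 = 5*a^2 + 57*a - 36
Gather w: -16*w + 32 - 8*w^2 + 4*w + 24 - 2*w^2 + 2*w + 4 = -10*w^2 - 10*w + 60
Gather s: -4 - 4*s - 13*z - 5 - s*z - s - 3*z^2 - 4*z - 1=s*(-z - 5) - 3*z^2 - 17*z - 10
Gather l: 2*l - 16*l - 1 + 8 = 7 - 14*l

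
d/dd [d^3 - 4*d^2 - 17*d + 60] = 3*d^2 - 8*d - 17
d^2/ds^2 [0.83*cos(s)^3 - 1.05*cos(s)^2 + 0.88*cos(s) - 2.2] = -1.5025*cos(s) + 2.1*cos(2*s) - 1.8675*cos(3*s)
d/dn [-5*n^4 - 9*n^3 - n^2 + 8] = n*(-20*n^2 - 27*n - 2)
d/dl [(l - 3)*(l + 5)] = 2*l + 2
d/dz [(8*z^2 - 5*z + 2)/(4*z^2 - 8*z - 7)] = (-44*z^2 - 128*z + 51)/(16*z^4 - 64*z^3 + 8*z^2 + 112*z + 49)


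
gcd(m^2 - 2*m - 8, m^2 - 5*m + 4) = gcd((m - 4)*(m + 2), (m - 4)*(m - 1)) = m - 4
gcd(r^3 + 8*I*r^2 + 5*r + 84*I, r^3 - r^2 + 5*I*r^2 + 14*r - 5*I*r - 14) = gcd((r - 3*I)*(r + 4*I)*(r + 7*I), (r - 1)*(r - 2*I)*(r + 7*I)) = r + 7*I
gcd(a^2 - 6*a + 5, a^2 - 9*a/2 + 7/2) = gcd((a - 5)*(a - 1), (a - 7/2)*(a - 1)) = a - 1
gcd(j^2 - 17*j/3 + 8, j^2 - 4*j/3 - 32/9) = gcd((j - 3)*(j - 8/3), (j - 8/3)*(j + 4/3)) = j - 8/3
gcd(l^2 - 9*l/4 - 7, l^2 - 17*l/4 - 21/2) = l + 7/4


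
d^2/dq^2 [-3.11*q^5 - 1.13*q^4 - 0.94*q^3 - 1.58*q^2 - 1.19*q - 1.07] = -62.2*q^3 - 13.56*q^2 - 5.64*q - 3.16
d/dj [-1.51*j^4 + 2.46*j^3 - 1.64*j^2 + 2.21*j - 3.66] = -6.04*j^3 + 7.38*j^2 - 3.28*j + 2.21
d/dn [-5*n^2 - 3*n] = -10*n - 3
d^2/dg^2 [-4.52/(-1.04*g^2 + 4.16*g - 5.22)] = (-9.777664*g^2 + 39.110656*g + 4.52*(2.08*g - 4.16)*(4.16*g - 8.32) - 49.076352)/(1.04*g^2 - 4.16*g + 5.22)^3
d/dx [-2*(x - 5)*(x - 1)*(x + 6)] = 62 - 6*x^2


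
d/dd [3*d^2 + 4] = 6*d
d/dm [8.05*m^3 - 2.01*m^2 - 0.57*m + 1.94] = 24.15*m^2 - 4.02*m - 0.57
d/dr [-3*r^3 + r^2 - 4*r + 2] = -9*r^2 + 2*r - 4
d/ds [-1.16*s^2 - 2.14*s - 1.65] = -2.32*s - 2.14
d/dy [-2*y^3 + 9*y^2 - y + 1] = -6*y^2 + 18*y - 1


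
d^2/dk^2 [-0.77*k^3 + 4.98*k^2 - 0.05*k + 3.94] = 9.96 - 4.62*k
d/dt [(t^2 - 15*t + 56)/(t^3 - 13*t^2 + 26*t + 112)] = -1/(t^2 + 4*t + 4)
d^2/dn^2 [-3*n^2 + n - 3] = -6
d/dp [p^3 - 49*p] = 3*p^2 - 49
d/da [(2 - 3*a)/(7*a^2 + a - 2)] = (-21*a^2 - 3*a + (3*a - 2)*(14*a + 1) + 6)/(7*a^2 + a - 2)^2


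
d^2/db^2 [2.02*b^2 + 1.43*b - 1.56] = 4.04000000000000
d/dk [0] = 0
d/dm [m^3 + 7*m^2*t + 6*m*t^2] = 3*m^2 + 14*m*t + 6*t^2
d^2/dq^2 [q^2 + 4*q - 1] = 2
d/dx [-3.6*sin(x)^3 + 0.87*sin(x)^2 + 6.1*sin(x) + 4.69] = (-10.8*sin(x)^2 + 1.74*sin(x) + 6.1)*cos(x)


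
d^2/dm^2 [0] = 0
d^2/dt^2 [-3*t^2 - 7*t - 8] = -6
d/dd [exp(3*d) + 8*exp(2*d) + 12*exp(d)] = (3*exp(2*d) + 16*exp(d) + 12)*exp(d)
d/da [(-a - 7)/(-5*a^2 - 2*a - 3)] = (5*a^2 + 2*a - 2*(a + 7)*(5*a + 1) + 3)/(5*a^2 + 2*a + 3)^2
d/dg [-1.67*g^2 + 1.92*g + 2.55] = 1.92 - 3.34*g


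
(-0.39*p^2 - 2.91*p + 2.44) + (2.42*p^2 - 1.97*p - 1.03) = 2.03*p^2 - 4.88*p + 1.41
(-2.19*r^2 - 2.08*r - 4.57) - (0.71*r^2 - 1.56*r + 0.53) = -2.9*r^2 - 0.52*r - 5.1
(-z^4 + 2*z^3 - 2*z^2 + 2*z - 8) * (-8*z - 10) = 8*z^5 - 6*z^4 - 4*z^3 + 4*z^2 + 44*z + 80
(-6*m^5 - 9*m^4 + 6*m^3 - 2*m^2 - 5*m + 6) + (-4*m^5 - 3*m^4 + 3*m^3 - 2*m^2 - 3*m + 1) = -10*m^5 - 12*m^4 + 9*m^3 - 4*m^2 - 8*m + 7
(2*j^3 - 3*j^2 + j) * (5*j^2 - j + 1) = 10*j^5 - 17*j^4 + 10*j^3 - 4*j^2 + j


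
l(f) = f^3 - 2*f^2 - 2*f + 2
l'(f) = 3*f^2 - 4*f - 2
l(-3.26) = -47.38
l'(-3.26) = 42.92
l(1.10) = -1.29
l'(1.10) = -2.77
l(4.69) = 51.79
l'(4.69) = 45.23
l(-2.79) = -29.71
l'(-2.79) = 32.51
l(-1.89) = -8.12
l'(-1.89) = 16.28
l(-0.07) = 2.13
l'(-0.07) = -1.71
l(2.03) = -1.94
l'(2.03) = 2.24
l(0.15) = 1.66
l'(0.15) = -2.53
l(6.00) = 134.00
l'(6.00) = 82.00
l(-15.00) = -3793.00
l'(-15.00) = 733.00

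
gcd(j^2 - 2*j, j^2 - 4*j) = j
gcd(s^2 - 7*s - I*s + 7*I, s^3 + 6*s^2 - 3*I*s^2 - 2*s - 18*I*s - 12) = s - I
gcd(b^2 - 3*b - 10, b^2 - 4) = b + 2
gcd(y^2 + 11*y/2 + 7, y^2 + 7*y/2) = y + 7/2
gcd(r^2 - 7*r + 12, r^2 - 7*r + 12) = r^2 - 7*r + 12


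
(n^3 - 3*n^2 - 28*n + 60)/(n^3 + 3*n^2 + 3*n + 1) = (n^3 - 3*n^2 - 28*n + 60)/(n^3 + 3*n^2 + 3*n + 1)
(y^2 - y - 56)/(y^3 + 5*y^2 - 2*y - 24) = (y^2 - y - 56)/(y^3 + 5*y^2 - 2*y - 24)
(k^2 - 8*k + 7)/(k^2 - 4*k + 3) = (k - 7)/(k - 3)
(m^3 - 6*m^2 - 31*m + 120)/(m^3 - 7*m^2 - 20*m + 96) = (m + 5)/(m + 4)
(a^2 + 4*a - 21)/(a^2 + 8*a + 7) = (a - 3)/(a + 1)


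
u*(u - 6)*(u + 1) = u^3 - 5*u^2 - 6*u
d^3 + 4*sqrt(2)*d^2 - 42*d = d*(d - 3*sqrt(2))*(d + 7*sqrt(2))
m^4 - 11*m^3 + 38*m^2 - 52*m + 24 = (m - 6)*(m - 2)^2*(m - 1)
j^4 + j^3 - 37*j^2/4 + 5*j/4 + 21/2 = (j - 2)*(j - 3/2)*(j + 1)*(j + 7/2)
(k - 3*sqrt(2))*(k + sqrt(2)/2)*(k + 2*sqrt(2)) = k^3 - sqrt(2)*k^2/2 - 13*k - 6*sqrt(2)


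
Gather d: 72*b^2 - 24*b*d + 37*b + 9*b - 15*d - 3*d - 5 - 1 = 72*b^2 + 46*b + d*(-24*b - 18) - 6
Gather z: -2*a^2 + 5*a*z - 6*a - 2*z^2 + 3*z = -2*a^2 - 6*a - 2*z^2 + z*(5*a + 3)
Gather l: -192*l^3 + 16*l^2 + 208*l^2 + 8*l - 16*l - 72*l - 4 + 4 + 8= -192*l^3 + 224*l^2 - 80*l + 8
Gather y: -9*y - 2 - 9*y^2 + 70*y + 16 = -9*y^2 + 61*y + 14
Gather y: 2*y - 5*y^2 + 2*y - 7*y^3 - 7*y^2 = -7*y^3 - 12*y^2 + 4*y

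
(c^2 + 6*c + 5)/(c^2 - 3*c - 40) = (c + 1)/(c - 8)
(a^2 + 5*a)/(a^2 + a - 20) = a/(a - 4)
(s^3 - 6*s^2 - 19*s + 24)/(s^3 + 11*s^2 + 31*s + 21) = (s^2 - 9*s + 8)/(s^2 + 8*s + 7)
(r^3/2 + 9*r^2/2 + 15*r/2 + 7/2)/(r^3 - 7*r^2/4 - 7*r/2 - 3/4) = 2*(r^2 + 8*r + 7)/(4*r^2 - 11*r - 3)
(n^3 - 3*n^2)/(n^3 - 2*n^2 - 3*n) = n/(n + 1)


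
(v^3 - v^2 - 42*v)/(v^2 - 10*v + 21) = v*(v + 6)/(v - 3)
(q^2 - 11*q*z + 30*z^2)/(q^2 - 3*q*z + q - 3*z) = (q^2 - 11*q*z + 30*z^2)/(q^2 - 3*q*z + q - 3*z)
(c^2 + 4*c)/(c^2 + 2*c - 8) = c/(c - 2)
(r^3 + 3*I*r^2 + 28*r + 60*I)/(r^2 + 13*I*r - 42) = (r^2 - 3*I*r + 10)/(r + 7*I)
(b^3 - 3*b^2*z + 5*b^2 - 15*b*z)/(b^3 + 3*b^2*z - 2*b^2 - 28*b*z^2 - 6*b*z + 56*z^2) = b*(b^2 - 3*b*z + 5*b - 15*z)/(b^3 + 3*b^2*z - 2*b^2 - 28*b*z^2 - 6*b*z + 56*z^2)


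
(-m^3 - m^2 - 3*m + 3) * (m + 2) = -m^4 - 3*m^3 - 5*m^2 - 3*m + 6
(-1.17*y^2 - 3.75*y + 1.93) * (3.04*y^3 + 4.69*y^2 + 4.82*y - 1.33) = -3.5568*y^5 - 16.8873*y^4 - 17.3597*y^3 - 7.4672*y^2 + 14.2901*y - 2.5669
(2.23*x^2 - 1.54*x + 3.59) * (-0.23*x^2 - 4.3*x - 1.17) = -0.5129*x^4 - 9.2348*x^3 + 3.1872*x^2 - 13.6352*x - 4.2003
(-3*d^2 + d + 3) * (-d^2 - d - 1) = 3*d^4 + 2*d^3 - d^2 - 4*d - 3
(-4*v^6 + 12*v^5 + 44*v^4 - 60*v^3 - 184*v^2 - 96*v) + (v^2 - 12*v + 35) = -4*v^6 + 12*v^5 + 44*v^4 - 60*v^3 - 183*v^2 - 108*v + 35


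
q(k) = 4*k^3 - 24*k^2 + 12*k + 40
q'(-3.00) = 264.00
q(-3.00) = -320.00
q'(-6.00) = 732.00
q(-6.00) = -1760.00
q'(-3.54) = 332.30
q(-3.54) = -480.69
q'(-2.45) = 201.63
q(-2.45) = -192.28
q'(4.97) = 69.85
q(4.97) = -2.13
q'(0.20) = 2.88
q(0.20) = 41.47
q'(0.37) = -4.12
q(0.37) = 41.36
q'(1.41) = -31.82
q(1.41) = 20.42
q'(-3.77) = 363.51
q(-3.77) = -560.68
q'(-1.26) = 91.53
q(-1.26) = -21.22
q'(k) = 12*k^2 - 48*k + 12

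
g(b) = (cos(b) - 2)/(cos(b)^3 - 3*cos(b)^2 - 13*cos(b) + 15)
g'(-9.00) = 0.01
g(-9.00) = -0.12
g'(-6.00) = 11.01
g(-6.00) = -1.63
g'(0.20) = 31.25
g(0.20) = -3.20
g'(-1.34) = -0.09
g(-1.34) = -0.15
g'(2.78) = -0.01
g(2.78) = -0.12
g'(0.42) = 3.37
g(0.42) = -0.78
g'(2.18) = 0.00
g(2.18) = -0.12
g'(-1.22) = -0.13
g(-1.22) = -0.16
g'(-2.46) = 0.01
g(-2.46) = -0.12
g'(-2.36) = 0.00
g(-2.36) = -0.12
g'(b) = (cos(b) - 2)*(3*sin(b)*cos(b)^2 - 6*sin(b)*cos(b) - 13*sin(b))/(cos(b)^3 - 3*cos(b)^2 - 13*cos(b) + 15)^2 - sin(b)/(cos(b)^3 - 3*cos(b)^2 - 13*cos(b) + 15)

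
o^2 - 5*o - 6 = (o - 6)*(o + 1)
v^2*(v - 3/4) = v^3 - 3*v^2/4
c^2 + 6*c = c*(c + 6)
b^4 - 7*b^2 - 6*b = b*(b - 3)*(b + 1)*(b + 2)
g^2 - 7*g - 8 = (g - 8)*(g + 1)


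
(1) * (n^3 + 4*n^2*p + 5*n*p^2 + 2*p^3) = n^3 + 4*n^2*p + 5*n*p^2 + 2*p^3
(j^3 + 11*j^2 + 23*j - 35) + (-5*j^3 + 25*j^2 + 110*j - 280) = -4*j^3 + 36*j^2 + 133*j - 315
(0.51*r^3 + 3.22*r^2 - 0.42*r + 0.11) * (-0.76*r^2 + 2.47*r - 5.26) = -0.3876*r^5 - 1.1875*r^4 + 5.59*r^3 - 18.0582*r^2 + 2.4809*r - 0.5786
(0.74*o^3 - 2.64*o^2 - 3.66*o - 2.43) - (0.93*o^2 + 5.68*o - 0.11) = 0.74*o^3 - 3.57*o^2 - 9.34*o - 2.32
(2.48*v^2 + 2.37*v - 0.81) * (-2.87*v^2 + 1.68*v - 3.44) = -7.1176*v^4 - 2.6355*v^3 - 2.2249*v^2 - 9.5136*v + 2.7864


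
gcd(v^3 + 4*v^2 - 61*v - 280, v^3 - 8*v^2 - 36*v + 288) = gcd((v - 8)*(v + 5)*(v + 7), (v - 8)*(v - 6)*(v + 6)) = v - 8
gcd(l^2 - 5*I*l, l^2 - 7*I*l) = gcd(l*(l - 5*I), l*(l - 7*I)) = l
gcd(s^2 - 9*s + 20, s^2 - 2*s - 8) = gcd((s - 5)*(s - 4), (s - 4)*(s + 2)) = s - 4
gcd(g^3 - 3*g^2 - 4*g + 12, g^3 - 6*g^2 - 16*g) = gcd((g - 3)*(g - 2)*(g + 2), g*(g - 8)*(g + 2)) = g + 2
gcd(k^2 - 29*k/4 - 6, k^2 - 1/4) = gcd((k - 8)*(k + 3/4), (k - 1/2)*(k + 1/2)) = 1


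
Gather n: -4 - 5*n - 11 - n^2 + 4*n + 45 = -n^2 - n + 30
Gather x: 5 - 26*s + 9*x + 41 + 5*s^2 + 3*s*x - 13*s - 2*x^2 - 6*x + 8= 5*s^2 - 39*s - 2*x^2 + x*(3*s + 3) + 54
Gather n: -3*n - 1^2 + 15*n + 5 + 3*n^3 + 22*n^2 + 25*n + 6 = 3*n^3 + 22*n^2 + 37*n + 10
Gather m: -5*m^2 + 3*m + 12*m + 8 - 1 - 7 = -5*m^2 + 15*m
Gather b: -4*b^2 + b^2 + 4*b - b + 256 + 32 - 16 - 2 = -3*b^2 + 3*b + 270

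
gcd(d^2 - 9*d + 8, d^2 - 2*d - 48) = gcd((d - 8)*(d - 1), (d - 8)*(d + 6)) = d - 8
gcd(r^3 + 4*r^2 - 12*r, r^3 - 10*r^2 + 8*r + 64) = 1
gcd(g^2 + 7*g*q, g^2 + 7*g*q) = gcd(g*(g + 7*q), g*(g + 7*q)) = g^2 + 7*g*q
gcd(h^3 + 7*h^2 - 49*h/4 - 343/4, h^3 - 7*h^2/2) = h - 7/2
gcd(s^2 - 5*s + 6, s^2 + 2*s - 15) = s - 3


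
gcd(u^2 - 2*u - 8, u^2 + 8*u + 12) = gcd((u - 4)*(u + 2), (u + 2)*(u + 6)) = u + 2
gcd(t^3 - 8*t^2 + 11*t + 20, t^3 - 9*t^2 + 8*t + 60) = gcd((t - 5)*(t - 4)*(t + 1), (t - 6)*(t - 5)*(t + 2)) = t - 5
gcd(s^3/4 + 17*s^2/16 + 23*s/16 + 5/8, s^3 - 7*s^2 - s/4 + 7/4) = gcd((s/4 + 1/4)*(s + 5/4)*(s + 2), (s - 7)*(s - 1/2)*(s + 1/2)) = 1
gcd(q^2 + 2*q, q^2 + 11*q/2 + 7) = q + 2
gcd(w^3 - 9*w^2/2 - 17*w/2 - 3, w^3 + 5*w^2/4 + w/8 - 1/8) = w^2 + 3*w/2 + 1/2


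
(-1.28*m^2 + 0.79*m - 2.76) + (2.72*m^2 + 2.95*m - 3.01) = 1.44*m^2 + 3.74*m - 5.77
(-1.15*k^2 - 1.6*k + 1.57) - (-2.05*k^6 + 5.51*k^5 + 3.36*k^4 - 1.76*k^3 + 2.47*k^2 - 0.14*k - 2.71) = 2.05*k^6 - 5.51*k^5 - 3.36*k^4 + 1.76*k^3 - 3.62*k^2 - 1.46*k + 4.28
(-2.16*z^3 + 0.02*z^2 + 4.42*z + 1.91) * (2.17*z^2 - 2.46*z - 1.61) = -4.6872*z^5 + 5.357*z^4 + 13.0198*z^3 - 6.7607*z^2 - 11.8148*z - 3.0751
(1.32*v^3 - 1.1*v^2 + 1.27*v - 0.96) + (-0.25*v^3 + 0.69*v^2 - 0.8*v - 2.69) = 1.07*v^3 - 0.41*v^2 + 0.47*v - 3.65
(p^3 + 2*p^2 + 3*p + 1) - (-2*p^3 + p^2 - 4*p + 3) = 3*p^3 + p^2 + 7*p - 2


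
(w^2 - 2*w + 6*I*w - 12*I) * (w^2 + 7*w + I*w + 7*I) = w^4 + 5*w^3 + 7*I*w^3 - 20*w^2 + 35*I*w^2 - 30*w - 98*I*w + 84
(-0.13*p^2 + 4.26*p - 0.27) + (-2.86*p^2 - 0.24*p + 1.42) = -2.99*p^2 + 4.02*p + 1.15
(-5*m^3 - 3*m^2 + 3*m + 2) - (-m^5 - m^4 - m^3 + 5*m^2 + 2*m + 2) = m^5 + m^4 - 4*m^3 - 8*m^2 + m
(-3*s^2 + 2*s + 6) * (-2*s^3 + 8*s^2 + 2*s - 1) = 6*s^5 - 28*s^4 - 2*s^3 + 55*s^2 + 10*s - 6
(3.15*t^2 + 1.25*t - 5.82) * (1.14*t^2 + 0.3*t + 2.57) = 3.591*t^4 + 2.37*t^3 + 1.8357*t^2 + 1.4665*t - 14.9574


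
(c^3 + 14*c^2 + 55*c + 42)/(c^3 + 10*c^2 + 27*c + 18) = (c + 7)/(c + 3)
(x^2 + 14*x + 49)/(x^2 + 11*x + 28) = (x + 7)/(x + 4)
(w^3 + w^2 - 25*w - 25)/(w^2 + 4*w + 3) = (w^2 - 25)/(w + 3)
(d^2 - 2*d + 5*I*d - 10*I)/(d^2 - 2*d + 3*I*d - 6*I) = (d + 5*I)/(d + 3*I)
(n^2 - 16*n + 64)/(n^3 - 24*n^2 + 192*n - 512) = 1/(n - 8)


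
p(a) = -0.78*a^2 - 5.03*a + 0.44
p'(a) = -1.56*a - 5.03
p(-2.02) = 7.42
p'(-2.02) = -1.88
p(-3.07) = 8.53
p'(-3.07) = -0.24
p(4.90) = -42.93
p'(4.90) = -12.67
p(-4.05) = 8.02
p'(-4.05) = 1.29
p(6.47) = -64.76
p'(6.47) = -15.12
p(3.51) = -26.82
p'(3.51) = -10.51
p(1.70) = -10.37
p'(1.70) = -7.68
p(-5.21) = 5.47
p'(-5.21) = 3.10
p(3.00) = -21.67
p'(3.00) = -9.71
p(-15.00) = -99.61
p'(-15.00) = 18.37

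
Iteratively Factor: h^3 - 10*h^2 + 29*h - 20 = (h - 5)*(h^2 - 5*h + 4) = (h - 5)*(h - 1)*(h - 4)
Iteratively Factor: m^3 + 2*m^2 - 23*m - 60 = (m - 5)*(m^2 + 7*m + 12) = (m - 5)*(m + 3)*(m + 4)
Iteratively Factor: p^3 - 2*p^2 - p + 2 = (p + 1)*(p^2 - 3*p + 2) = (p - 2)*(p + 1)*(p - 1)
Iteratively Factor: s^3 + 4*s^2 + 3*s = (s + 1)*(s^2 + 3*s) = (s + 1)*(s + 3)*(s)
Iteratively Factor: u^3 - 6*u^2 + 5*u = (u)*(u^2 - 6*u + 5) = u*(u - 5)*(u - 1)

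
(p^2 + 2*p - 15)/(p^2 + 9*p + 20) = (p - 3)/(p + 4)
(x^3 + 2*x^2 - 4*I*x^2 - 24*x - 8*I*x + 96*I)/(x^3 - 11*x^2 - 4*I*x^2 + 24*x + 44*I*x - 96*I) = (x^2 + 2*x - 24)/(x^2 - 11*x + 24)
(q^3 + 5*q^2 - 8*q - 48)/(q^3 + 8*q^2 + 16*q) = (q - 3)/q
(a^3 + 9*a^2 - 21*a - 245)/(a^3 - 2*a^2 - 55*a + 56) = (a^2 + 2*a - 35)/(a^2 - 9*a + 8)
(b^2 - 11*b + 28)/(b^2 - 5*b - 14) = (b - 4)/(b + 2)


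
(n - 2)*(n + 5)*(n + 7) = n^3 + 10*n^2 + 11*n - 70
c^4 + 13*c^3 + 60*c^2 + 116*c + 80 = (c + 2)^2*(c + 4)*(c + 5)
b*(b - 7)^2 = b^3 - 14*b^2 + 49*b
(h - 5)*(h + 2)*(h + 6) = h^3 + 3*h^2 - 28*h - 60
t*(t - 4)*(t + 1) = t^3 - 3*t^2 - 4*t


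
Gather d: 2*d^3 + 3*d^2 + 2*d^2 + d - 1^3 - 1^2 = 2*d^3 + 5*d^2 + d - 2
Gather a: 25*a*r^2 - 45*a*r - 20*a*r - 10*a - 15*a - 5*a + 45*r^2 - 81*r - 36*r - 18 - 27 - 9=a*(25*r^2 - 65*r - 30) + 45*r^2 - 117*r - 54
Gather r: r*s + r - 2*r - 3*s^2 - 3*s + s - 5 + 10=r*(s - 1) - 3*s^2 - 2*s + 5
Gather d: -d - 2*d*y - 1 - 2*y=d*(-2*y - 1) - 2*y - 1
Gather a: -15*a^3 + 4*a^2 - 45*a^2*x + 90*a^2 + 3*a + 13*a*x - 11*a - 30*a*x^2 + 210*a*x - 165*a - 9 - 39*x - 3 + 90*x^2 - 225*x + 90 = -15*a^3 + a^2*(94 - 45*x) + a*(-30*x^2 + 223*x - 173) + 90*x^2 - 264*x + 78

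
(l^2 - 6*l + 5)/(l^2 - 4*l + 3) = (l - 5)/(l - 3)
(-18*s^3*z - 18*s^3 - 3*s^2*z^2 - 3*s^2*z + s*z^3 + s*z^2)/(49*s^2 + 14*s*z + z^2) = s*(-18*s^2*z - 18*s^2 - 3*s*z^2 - 3*s*z + z^3 + z^2)/(49*s^2 + 14*s*z + z^2)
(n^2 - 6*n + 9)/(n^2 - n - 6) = (n - 3)/(n + 2)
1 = 1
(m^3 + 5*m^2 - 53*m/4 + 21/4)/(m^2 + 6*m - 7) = (m^2 - 2*m + 3/4)/(m - 1)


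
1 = 1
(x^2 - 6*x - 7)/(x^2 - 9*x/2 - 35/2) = 2*(x + 1)/(2*x + 5)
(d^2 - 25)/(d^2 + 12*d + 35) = (d - 5)/(d + 7)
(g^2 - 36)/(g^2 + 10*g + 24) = (g - 6)/(g + 4)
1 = 1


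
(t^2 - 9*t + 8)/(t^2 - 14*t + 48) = (t - 1)/(t - 6)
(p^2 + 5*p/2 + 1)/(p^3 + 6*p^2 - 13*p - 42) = (p + 1/2)/(p^2 + 4*p - 21)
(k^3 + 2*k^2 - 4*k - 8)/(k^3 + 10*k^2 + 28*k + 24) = (k - 2)/(k + 6)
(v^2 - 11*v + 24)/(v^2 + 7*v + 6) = (v^2 - 11*v + 24)/(v^2 + 7*v + 6)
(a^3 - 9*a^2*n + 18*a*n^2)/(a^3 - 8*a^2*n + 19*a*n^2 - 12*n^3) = a*(a - 6*n)/(a^2 - 5*a*n + 4*n^2)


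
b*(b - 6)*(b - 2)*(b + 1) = b^4 - 7*b^3 + 4*b^2 + 12*b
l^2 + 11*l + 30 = (l + 5)*(l + 6)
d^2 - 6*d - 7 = (d - 7)*(d + 1)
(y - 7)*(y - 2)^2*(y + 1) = y^4 - 10*y^3 + 21*y^2 + 4*y - 28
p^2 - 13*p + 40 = (p - 8)*(p - 5)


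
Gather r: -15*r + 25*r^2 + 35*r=25*r^2 + 20*r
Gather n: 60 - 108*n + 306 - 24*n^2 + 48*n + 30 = -24*n^2 - 60*n + 396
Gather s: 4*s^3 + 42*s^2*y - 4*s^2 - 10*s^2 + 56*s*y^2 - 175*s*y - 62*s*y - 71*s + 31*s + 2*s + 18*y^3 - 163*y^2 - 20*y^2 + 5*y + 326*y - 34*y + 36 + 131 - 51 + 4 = 4*s^3 + s^2*(42*y - 14) + s*(56*y^2 - 237*y - 38) + 18*y^3 - 183*y^2 + 297*y + 120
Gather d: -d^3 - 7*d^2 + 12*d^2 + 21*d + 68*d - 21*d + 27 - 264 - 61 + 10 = -d^3 + 5*d^2 + 68*d - 288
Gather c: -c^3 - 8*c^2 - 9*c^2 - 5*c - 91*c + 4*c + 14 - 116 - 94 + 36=-c^3 - 17*c^2 - 92*c - 160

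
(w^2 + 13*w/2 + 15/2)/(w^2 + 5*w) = (w + 3/2)/w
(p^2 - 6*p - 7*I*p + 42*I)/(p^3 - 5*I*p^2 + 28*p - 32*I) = (p^2 - 6*p - 7*I*p + 42*I)/(p^3 - 5*I*p^2 + 28*p - 32*I)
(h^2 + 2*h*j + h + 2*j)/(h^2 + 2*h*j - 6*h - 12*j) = (h + 1)/(h - 6)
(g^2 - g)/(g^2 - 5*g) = (g - 1)/(g - 5)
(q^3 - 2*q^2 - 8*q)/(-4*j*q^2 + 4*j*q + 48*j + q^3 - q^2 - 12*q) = q*(q + 2)/(-4*j*q - 12*j + q^2 + 3*q)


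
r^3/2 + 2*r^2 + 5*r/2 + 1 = (r/2 + 1)*(r + 1)^2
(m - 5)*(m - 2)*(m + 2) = m^3 - 5*m^2 - 4*m + 20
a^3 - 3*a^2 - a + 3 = (a - 3)*(a - 1)*(a + 1)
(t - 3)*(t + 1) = t^2 - 2*t - 3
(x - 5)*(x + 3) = x^2 - 2*x - 15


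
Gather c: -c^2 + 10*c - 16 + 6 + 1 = -c^2 + 10*c - 9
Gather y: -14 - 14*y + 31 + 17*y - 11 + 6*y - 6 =9*y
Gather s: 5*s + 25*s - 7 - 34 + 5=30*s - 36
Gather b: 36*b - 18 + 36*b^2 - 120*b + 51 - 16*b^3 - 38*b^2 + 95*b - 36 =-16*b^3 - 2*b^2 + 11*b - 3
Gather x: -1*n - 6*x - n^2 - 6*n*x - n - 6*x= -n^2 - 2*n + x*(-6*n - 12)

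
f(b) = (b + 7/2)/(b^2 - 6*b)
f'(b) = (6 - 2*b)*(b + 7/2)/(b^2 - 6*b)^2 + 1/(b^2 - 6*b) = (-b^2 - 7*b + 21)/(b^2*(b^2 - 12*b + 36))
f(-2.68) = 0.04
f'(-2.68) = 0.06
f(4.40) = -1.12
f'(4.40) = -0.59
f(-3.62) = -0.00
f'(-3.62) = 0.03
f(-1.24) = 0.25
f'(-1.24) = 0.35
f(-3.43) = 0.00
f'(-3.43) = 0.03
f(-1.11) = 0.30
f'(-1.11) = 0.44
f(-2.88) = 0.02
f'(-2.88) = 0.05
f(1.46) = -0.75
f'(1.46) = 0.20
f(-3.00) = 0.02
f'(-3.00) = 0.05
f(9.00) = 0.46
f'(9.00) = -0.17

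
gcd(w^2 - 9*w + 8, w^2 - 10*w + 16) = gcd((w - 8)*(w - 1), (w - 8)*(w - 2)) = w - 8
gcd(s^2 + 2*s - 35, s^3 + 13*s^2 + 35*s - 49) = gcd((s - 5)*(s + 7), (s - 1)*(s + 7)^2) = s + 7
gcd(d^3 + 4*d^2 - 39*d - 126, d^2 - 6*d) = d - 6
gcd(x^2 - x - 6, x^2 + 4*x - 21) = x - 3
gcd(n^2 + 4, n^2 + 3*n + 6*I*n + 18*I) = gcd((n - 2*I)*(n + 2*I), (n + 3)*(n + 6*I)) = 1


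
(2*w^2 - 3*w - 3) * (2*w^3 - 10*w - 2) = 4*w^5 - 6*w^4 - 26*w^3 + 26*w^2 + 36*w + 6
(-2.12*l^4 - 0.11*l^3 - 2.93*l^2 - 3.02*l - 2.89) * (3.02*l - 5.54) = -6.4024*l^5 + 11.4126*l^4 - 8.2392*l^3 + 7.1118*l^2 + 8.003*l + 16.0106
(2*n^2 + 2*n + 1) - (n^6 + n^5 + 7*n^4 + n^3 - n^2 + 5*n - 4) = -n^6 - n^5 - 7*n^4 - n^3 + 3*n^2 - 3*n + 5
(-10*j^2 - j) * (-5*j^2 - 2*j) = 50*j^4 + 25*j^3 + 2*j^2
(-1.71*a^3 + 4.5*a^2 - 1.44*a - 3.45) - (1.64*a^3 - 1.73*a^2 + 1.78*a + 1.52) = -3.35*a^3 + 6.23*a^2 - 3.22*a - 4.97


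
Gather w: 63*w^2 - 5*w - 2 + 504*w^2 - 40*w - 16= 567*w^2 - 45*w - 18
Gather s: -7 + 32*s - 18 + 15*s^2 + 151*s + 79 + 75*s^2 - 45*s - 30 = 90*s^2 + 138*s + 24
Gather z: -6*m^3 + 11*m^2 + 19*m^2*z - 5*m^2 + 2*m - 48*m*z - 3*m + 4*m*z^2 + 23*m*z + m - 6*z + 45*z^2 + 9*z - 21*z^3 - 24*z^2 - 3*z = -6*m^3 + 6*m^2 - 21*z^3 + z^2*(4*m + 21) + z*(19*m^2 - 25*m)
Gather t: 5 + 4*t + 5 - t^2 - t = -t^2 + 3*t + 10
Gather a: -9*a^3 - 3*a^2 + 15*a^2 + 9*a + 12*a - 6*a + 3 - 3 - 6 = -9*a^3 + 12*a^2 + 15*a - 6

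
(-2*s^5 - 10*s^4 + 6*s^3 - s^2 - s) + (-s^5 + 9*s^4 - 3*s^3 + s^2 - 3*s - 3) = -3*s^5 - s^4 + 3*s^3 - 4*s - 3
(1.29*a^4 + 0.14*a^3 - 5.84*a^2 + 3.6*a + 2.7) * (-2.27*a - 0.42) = -2.9283*a^5 - 0.8596*a^4 + 13.198*a^3 - 5.7192*a^2 - 7.641*a - 1.134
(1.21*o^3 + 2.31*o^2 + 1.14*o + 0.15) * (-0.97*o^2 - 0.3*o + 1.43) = -1.1737*o^5 - 2.6037*o^4 - 0.0684999999999999*o^3 + 2.8158*o^2 + 1.5852*o + 0.2145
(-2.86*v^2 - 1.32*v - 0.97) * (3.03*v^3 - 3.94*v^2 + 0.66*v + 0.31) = -8.6658*v^5 + 7.2688*v^4 + 0.3741*v^3 + 2.064*v^2 - 1.0494*v - 0.3007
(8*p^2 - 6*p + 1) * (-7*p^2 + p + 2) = -56*p^4 + 50*p^3 + 3*p^2 - 11*p + 2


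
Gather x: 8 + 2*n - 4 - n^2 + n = -n^2 + 3*n + 4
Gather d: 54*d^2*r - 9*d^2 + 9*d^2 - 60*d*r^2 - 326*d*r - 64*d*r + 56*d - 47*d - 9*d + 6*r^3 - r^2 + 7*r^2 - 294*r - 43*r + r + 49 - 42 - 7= 54*d^2*r + d*(-60*r^2 - 390*r) + 6*r^3 + 6*r^2 - 336*r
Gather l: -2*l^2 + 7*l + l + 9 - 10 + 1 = -2*l^2 + 8*l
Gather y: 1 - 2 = -1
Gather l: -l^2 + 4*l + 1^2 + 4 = -l^2 + 4*l + 5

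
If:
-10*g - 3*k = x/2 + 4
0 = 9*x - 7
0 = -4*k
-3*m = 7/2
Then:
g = -79/180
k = 0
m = -7/6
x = 7/9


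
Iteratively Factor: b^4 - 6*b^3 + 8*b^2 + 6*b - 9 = (b - 1)*(b^3 - 5*b^2 + 3*b + 9) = (b - 1)*(b + 1)*(b^2 - 6*b + 9) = (b - 3)*(b - 1)*(b + 1)*(b - 3)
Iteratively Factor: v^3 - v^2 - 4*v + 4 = (v - 2)*(v^2 + v - 2) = (v - 2)*(v + 2)*(v - 1)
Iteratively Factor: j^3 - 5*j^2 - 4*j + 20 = (j + 2)*(j^2 - 7*j + 10) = (j - 5)*(j + 2)*(j - 2)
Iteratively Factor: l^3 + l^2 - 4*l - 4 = (l + 1)*(l^2 - 4) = (l - 2)*(l + 1)*(l + 2)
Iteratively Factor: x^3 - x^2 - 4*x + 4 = (x - 2)*(x^2 + x - 2) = (x - 2)*(x - 1)*(x + 2)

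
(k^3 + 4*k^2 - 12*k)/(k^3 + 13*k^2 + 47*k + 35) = k*(k^2 + 4*k - 12)/(k^3 + 13*k^2 + 47*k + 35)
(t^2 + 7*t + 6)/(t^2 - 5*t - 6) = (t + 6)/(t - 6)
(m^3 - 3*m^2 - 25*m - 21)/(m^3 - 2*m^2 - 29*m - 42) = (m + 1)/(m + 2)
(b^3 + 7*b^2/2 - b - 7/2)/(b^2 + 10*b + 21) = (b^3 + 7*b^2/2 - b - 7/2)/(b^2 + 10*b + 21)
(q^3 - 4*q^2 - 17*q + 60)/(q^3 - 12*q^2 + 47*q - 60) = (q + 4)/(q - 4)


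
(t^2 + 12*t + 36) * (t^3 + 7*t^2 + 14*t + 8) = t^5 + 19*t^4 + 134*t^3 + 428*t^2 + 600*t + 288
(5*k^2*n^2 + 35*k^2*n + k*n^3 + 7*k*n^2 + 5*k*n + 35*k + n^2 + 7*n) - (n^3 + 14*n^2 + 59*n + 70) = 5*k^2*n^2 + 35*k^2*n + k*n^3 + 7*k*n^2 + 5*k*n + 35*k - n^3 - 13*n^2 - 52*n - 70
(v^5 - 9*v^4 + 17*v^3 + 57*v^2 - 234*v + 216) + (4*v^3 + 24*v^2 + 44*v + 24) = v^5 - 9*v^4 + 21*v^3 + 81*v^2 - 190*v + 240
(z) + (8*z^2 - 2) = 8*z^2 + z - 2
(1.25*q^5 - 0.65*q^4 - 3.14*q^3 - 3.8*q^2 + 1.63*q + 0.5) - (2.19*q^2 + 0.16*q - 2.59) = 1.25*q^5 - 0.65*q^4 - 3.14*q^3 - 5.99*q^2 + 1.47*q + 3.09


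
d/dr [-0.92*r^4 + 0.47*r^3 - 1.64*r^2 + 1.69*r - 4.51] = -3.68*r^3 + 1.41*r^2 - 3.28*r + 1.69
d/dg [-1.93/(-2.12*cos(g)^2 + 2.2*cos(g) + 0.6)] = (8.1832*cos(g) - 4.246)*sin(g)/(-2.12*cos(g)^2 + 2.2*cos(g) + 0.6)^2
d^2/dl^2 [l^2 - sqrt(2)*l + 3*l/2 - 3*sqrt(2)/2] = 2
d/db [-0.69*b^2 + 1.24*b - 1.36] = 1.24 - 1.38*b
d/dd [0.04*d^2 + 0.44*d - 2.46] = 0.08*d + 0.44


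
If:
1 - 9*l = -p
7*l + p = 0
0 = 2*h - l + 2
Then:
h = -31/32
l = 1/16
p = -7/16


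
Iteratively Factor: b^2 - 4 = (b - 2)*(b + 2)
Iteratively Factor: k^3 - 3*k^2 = (k)*(k^2 - 3*k) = k^2*(k - 3)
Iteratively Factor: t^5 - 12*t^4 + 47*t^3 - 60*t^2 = (t - 5)*(t^4 - 7*t^3 + 12*t^2) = (t - 5)*(t - 4)*(t^3 - 3*t^2) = t*(t - 5)*(t - 4)*(t^2 - 3*t) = t*(t - 5)*(t - 4)*(t - 3)*(t)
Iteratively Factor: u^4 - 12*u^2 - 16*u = (u)*(u^3 - 12*u - 16) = u*(u - 4)*(u^2 + 4*u + 4) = u*(u - 4)*(u + 2)*(u + 2)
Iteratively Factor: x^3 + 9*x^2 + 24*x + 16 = (x + 1)*(x^2 + 8*x + 16) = (x + 1)*(x + 4)*(x + 4)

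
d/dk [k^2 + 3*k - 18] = 2*k + 3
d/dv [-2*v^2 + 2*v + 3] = 2 - 4*v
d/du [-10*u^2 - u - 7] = -20*u - 1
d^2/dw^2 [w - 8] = 0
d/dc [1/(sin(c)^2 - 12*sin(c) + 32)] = 2*(6 - sin(c))*cos(c)/(sin(c)^2 - 12*sin(c) + 32)^2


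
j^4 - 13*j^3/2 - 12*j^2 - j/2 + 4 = (j - 8)*(j - 1/2)*(j + 1)^2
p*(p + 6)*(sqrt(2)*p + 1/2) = sqrt(2)*p^3 + p^2/2 + 6*sqrt(2)*p^2 + 3*p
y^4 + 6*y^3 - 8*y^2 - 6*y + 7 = (y - 1)^2*(y + 1)*(y + 7)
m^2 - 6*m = m*(m - 6)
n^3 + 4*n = n*(n - 2*I)*(n + 2*I)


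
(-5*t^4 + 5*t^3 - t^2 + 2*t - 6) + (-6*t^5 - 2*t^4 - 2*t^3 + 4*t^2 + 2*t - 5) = -6*t^5 - 7*t^4 + 3*t^3 + 3*t^2 + 4*t - 11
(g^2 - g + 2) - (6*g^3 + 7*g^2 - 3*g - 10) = -6*g^3 - 6*g^2 + 2*g + 12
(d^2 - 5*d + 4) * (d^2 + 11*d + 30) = d^4 + 6*d^3 - 21*d^2 - 106*d + 120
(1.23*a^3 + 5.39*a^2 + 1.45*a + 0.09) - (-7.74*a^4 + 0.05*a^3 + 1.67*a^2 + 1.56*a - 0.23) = 7.74*a^4 + 1.18*a^3 + 3.72*a^2 - 0.11*a + 0.32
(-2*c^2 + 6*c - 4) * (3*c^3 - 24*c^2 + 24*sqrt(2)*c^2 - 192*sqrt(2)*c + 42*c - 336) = -6*c^5 - 48*sqrt(2)*c^4 + 66*c^4 - 240*c^3 + 528*sqrt(2)*c^3 - 1248*sqrt(2)*c^2 + 1020*c^2 - 2184*c + 768*sqrt(2)*c + 1344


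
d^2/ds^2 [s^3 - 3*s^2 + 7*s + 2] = 6*s - 6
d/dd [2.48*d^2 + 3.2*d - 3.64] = 4.96*d + 3.2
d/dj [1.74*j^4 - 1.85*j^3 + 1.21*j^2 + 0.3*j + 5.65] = 6.96*j^3 - 5.55*j^2 + 2.42*j + 0.3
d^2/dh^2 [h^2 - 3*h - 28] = 2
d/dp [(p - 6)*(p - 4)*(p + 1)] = 3*p^2 - 18*p + 14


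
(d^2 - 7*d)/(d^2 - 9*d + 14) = d/(d - 2)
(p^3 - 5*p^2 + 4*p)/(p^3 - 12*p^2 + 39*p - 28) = p/(p - 7)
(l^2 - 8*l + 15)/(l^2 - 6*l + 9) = (l - 5)/(l - 3)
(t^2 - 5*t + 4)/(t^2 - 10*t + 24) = (t - 1)/(t - 6)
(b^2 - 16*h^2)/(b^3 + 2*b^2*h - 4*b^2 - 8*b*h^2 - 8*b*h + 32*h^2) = (b - 4*h)/(b^2 - 2*b*h - 4*b + 8*h)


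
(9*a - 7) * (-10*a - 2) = -90*a^2 + 52*a + 14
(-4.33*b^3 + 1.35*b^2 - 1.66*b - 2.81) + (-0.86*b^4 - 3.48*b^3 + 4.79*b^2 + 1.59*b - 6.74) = -0.86*b^4 - 7.81*b^3 + 6.14*b^2 - 0.0699999999999998*b - 9.55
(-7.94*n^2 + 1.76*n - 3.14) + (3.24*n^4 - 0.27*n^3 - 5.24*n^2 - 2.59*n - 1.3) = 3.24*n^4 - 0.27*n^3 - 13.18*n^2 - 0.83*n - 4.44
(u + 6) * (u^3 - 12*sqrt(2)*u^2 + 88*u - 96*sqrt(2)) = u^4 - 12*sqrt(2)*u^3 + 6*u^3 - 72*sqrt(2)*u^2 + 88*u^2 - 96*sqrt(2)*u + 528*u - 576*sqrt(2)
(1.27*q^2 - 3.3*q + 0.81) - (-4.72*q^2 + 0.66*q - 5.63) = 5.99*q^2 - 3.96*q + 6.44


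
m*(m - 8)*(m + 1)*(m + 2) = m^4 - 5*m^3 - 22*m^2 - 16*m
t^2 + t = t*(t + 1)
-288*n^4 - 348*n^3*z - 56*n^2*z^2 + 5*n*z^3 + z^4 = (-8*n + z)*(n + z)*(6*n + z)^2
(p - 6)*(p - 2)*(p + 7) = p^3 - p^2 - 44*p + 84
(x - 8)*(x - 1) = x^2 - 9*x + 8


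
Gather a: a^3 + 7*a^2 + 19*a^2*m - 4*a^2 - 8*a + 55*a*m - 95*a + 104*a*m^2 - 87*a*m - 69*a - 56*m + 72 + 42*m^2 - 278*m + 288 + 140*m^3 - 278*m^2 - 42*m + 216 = a^3 + a^2*(19*m + 3) + a*(104*m^2 - 32*m - 172) + 140*m^3 - 236*m^2 - 376*m + 576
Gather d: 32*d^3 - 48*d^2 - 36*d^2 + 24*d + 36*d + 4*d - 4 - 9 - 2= 32*d^3 - 84*d^2 + 64*d - 15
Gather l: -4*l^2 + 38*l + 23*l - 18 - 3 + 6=-4*l^2 + 61*l - 15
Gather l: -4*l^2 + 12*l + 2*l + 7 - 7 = -4*l^2 + 14*l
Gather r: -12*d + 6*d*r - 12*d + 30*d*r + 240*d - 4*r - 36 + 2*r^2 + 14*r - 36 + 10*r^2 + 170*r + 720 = 216*d + 12*r^2 + r*(36*d + 180) + 648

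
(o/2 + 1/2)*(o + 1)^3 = o^4/2 + 2*o^3 + 3*o^2 + 2*o + 1/2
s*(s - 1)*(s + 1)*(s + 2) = s^4 + 2*s^3 - s^2 - 2*s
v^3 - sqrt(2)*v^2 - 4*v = v*(v - 2*sqrt(2))*(v + sqrt(2))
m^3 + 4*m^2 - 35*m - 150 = (m - 6)*(m + 5)^2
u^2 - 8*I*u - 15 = (u - 5*I)*(u - 3*I)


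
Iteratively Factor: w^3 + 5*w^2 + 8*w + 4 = (w + 2)*(w^2 + 3*w + 2) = (w + 1)*(w + 2)*(w + 2)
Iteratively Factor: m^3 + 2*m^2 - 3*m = (m - 1)*(m^2 + 3*m) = m*(m - 1)*(m + 3)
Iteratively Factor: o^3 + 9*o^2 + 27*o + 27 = (o + 3)*(o^2 + 6*o + 9) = (o + 3)^2*(o + 3)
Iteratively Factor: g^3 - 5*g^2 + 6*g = (g)*(g^2 - 5*g + 6) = g*(g - 3)*(g - 2)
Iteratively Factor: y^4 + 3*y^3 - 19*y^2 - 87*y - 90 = (y + 3)*(y^3 - 19*y - 30) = (y - 5)*(y + 3)*(y^2 + 5*y + 6) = (y - 5)*(y + 3)^2*(y + 2)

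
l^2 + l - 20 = (l - 4)*(l + 5)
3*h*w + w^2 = w*(3*h + w)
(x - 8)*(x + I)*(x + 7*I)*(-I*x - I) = -I*x^4 + 8*x^3 + 7*I*x^3 - 56*x^2 + 15*I*x^2 - 64*x - 49*I*x - 56*I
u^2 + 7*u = u*(u + 7)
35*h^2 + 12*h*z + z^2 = (5*h + z)*(7*h + z)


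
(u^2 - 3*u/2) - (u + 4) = u^2 - 5*u/2 - 4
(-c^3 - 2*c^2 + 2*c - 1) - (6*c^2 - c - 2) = -c^3 - 8*c^2 + 3*c + 1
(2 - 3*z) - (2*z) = 2 - 5*z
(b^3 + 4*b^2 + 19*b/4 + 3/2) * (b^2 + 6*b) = b^5 + 10*b^4 + 115*b^3/4 + 30*b^2 + 9*b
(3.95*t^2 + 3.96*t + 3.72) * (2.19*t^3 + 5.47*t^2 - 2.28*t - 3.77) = 8.6505*t^5 + 30.2789*t^4 + 20.802*t^3 - 3.5719*t^2 - 23.4108*t - 14.0244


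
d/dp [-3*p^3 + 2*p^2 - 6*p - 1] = -9*p^2 + 4*p - 6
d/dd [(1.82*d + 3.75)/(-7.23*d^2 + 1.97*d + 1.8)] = (13.1586*d^2 + 54.225*d - 4.1115)/(52.2729*d^4 - 28.4862*d^3 - 22.1471*d^2 + 7.092*d + 3.24)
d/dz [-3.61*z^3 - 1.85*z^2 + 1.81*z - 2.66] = -10.83*z^2 - 3.7*z + 1.81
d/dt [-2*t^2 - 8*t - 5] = -4*t - 8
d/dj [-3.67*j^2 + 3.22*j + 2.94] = 3.22 - 7.34*j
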